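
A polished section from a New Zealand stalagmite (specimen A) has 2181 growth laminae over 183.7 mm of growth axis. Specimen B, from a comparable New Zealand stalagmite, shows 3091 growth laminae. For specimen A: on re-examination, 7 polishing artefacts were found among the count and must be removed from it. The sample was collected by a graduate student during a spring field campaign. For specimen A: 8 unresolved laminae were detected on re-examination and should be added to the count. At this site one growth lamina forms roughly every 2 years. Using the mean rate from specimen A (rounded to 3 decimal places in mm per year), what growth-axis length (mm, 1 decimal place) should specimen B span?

Specimen A: true growth lamina count = 2181 − 7 + 8 = 2182.
Specimen A: multiplying by 2 years per growth lamina: 2182 × 2 = 4364 years.
A: Extension rate ≈ 183.7 / 4364 = 0.042 mm/year.
Specimen B: 3091 growth laminae at 2 years each span 3091 × 2 = 6182 years. Length of B = 0.042 × 6182 = 259.6 mm.

259.6 mm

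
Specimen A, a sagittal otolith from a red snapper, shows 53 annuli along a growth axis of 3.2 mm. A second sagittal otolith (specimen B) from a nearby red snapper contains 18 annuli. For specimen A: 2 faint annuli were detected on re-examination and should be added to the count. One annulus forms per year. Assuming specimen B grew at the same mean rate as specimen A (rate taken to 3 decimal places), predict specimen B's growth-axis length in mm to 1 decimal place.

1.0 mm

Specimen A: adjusted count: 53 + 2 = 55 annuli.
A: 3.2 mm over 55 years gives 3.2 / 55 ≈ 0.058 mm/yr.
Length of B = 0.058 × 18 = 1.0 mm.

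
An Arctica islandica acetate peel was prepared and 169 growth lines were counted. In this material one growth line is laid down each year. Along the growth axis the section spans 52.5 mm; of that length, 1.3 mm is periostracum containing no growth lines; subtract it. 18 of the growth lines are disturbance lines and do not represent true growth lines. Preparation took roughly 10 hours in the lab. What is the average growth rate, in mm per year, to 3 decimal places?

0.339 mm per year

After corrections the count is 169 − 18 = 151 growth lines.
Net length = 52.5 − 1.3 = 51.2 mm.
Extension rate ≈ 51.2 / 151 = 0.339 mm per year.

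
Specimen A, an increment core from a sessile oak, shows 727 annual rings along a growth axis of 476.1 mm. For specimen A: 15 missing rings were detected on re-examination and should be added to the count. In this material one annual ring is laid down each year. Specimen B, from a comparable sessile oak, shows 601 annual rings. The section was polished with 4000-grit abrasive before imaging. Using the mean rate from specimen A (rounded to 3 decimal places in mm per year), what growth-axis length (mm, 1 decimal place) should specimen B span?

Specimen A: adjusted count: 727 + 15 = 742 annual rings.
A: 476.1 mm over 742 years gives 476.1 / 742 ≈ 0.642 mm/year.
B's length ≈ 0.642 × 601 = 385.8 mm.

385.8 mm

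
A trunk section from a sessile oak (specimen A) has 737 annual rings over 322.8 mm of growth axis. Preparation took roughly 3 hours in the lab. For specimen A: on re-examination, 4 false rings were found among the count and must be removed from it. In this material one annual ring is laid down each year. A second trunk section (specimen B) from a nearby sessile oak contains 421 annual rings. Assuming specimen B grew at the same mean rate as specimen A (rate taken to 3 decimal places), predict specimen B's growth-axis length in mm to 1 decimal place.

Specimen A: adjusted count: 737 − 4 = 733 annual rings.
A: Extension rate ≈ 322.8 / 733 = 0.440 mm/year.
B's length ≈ 0.440 × 421 = 185.2 mm.

185.2 mm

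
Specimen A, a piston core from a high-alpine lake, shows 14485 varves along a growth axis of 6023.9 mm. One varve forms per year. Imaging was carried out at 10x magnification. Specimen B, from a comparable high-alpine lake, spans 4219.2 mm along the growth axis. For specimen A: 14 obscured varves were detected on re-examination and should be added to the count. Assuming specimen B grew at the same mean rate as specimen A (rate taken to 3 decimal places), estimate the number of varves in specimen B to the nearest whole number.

Specimen A: correcting the raw count gives 14485 + 14 = 14499 true varves.
A: Mean rate = 6023.9 mm / 14499 years ≈ 0.415 mm/year.
For B, 4219.2 / 0.415 = 10166.75 years ≈ 10167 varves.

10167 varves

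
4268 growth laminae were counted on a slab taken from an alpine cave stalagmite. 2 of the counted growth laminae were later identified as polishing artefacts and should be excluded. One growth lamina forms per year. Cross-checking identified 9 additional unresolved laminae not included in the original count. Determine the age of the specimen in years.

True growth lamina count = 4268 − 2 + 9 = 4275.
With a one-to-one growth lamina periodicity this is 4275 years.

4275 yr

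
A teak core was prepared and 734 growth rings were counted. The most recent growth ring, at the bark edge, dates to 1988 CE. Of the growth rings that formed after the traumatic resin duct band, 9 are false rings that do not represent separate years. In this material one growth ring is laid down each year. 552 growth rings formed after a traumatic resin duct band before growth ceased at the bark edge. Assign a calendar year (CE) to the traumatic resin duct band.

There are 552 growth rings younger than the traumatic resin duct band.
Removing the 9 false growth rings leaves 552 − 9 = 543 true growth rings beyond the traumatic resin duct band.
Counting back 543 years from 1988 CE places the traumatic resin duct band in 1988 − 543 = 1445 CE.

1445 CE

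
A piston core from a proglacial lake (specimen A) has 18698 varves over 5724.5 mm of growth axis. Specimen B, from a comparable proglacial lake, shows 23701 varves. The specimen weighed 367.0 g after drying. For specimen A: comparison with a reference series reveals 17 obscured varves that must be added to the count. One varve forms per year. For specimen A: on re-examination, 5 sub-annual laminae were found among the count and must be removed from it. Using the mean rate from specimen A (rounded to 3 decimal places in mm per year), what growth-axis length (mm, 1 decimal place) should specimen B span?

Specimen A: correcting the raw count gives 18698 − 5 + 17 = 18710 true varves.
A: Mean rate = 5724.5 mm / 18710 years ≈ 0.306 mm per year.
For B, 0.306 mm/year × 23701 years = 7252.5 mm.

7252.5 mm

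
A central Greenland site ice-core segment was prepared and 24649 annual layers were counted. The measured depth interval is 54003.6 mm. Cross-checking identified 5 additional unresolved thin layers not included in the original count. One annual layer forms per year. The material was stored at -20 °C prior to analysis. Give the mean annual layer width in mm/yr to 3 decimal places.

True annual layer count = 24649 + 5 = 24654.
Extension rate ≈ 54003.6 / 24654 = 2.190 mm/yr.

2.190 mm/yr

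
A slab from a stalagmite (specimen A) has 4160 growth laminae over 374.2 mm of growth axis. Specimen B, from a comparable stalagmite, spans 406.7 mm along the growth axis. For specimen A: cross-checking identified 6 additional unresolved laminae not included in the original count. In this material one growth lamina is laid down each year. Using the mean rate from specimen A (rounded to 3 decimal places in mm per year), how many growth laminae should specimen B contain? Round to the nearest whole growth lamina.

4519 growth laminae

Specimen A: correcting the raw count gives 4160 + 6 = 4166 true growth laminae.
A: Mean rate = 374.2 mm / 4166 years ≈ 0.090 mm/yr.
B spans 406.7 / 0.090 = 4518.89 years ≈ 4519 growth laminae.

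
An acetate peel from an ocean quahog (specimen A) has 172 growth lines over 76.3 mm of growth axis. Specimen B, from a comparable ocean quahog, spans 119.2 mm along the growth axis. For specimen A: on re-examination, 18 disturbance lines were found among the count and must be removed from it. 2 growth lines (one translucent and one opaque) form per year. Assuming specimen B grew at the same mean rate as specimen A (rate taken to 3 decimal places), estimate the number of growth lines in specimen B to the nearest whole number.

Specimen A: true growth line count = 172 − 18 = 154.
Specimen A: 154 growth lines at 2 per year is 154 / 2 = 77 years.
A: Extension rate ≈ 76.3 / 77 = 0.991 mm/yr.
For B, 119.2 / 0.991 = 120.28 years; at 2 growth lines per year that is 120.28 × 2 ≈ 241 growth lines.

241 growth lines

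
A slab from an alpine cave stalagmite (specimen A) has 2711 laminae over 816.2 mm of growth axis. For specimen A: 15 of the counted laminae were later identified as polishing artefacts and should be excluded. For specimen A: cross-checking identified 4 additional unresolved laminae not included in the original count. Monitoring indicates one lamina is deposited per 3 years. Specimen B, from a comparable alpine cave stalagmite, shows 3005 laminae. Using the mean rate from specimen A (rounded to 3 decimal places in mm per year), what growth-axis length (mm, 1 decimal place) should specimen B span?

910.5 mm

Specimen A: correcting the raw count gives 2711 − 15 + 4 = 2700 true laminae.
Specimen A: 2700 laminae at 3 years each span 2700 × 3 = 8100 years.
A: Mean rate = 816.2 mm / 8100 years ≈ 0.101 mm/yr.
Specimen B: multiplying by 3 years per lamina: 3005 × 3 = 9015 years. B's length ≈ 0.101 × 9015 = 910.5 mm.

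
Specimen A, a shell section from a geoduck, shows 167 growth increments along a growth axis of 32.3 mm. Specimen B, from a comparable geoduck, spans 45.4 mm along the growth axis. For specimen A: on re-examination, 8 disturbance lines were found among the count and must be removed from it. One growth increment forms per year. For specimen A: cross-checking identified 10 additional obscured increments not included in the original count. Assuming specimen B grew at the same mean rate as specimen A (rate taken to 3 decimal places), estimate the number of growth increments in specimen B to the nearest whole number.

238 growth increments

Specimen A: adjusted count: 167 − 8 + 10 = 169 growth increments.
A: Extension rate ≈ 32.3 / 169 = 0.191 mm per year.
B spans 45.4 / 0.191 = 237.70 years ≈ 238 growth increments.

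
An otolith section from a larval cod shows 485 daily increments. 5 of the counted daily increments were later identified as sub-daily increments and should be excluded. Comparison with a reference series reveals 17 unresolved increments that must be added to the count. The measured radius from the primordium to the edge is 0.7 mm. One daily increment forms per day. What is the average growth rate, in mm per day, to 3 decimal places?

True daily increment count = 485 − 5 + 17 = 497.
Extension rate ≈ 0.7 / 497 = 0.001 mm per day.

0.001 mm per day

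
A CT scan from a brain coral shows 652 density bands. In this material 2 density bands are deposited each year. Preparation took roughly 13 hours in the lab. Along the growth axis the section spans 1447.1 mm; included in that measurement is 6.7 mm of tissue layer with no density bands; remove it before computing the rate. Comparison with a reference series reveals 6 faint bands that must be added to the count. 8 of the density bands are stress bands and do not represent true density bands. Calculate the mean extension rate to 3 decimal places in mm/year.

4.432 mm/year

Correcting the raw count gives 652 − 8 + 6 = 650 true density bands.
650 density bands at 2 per year is 650 / 2 = 325 years.
The growth record spans 1447.1 − 6.7 = 1440.4 mm.
1440.4 mm over 325 years gives 1440.4 / 325 ≈ 4.432 mm/year.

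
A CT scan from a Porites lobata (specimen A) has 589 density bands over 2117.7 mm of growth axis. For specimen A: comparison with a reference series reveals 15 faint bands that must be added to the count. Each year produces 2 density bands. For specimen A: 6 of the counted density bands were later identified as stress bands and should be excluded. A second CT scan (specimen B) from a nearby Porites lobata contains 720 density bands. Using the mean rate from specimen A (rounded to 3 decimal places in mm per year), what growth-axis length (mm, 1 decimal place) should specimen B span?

Specimen A: adjusted count: 589 − 6 + 15 = 598 density bands.
Specimen A: with 2 density bands per year, 598 / 2 = 299 years.
A: 2117.7 mm over 299 years gives 2117.7 / 299 ≈ 7.083 mm/year.
Specimen B: 720 density bands at 2 per year is 720 / 2 = 360 years. For B, 7.083 mm/year × 360 years = 2549.9 mm.

2549.9 mm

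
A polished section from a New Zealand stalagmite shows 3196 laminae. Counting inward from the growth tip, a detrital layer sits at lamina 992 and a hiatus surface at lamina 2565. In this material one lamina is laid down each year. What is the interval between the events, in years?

1573 years

The two markers are separated by 2565 − 992 = 1573 laminae.
That is 1573 years at one lamina per year.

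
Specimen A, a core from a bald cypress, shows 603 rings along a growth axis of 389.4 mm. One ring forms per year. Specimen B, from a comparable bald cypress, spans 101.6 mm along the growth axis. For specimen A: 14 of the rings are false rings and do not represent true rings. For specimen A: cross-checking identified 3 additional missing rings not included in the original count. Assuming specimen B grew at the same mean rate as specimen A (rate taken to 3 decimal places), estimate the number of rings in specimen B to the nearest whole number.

154 rings

Specimen A: after corrections the count is 603 − 14 + 3 = 592 rings.
A: Extension rate ≈ 389.4 / 592 = 0.658 mm per year.
For B, 101.6 / 0.658 = 154.41 years ≈ 154 rings.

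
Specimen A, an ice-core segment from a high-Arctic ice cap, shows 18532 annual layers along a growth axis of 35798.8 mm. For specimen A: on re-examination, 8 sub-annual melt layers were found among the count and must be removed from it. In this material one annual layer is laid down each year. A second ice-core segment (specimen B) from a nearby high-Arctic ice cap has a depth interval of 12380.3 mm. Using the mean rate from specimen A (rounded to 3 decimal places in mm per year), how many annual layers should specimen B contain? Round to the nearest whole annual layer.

6405 annual layers

Specimen A: true annual layer count = 18532 − 8 = 18524.
A: Extension rate ≈ 35798.8 / 18524 = 1.933 mm per year.
B spans 12380.3 / 1.933 = 6404.71 years ≈ 6405 annual layers.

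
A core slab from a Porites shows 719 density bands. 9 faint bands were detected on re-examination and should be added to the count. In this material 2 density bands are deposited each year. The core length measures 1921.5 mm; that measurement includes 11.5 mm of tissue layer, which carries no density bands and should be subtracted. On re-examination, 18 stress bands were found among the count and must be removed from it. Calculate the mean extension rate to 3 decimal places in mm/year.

After corrections the count is 719 − 18 + 9 = 710 density bands.
With 2 density bands per year, 710 / 2 = 355 years.
Net length = 1921.5 − 11.5 = 1910.0 mm.
1910.0 mm over 355 years gives 1910.0 / 355 ≈ 5.380 mm/year.

5.380 mm/year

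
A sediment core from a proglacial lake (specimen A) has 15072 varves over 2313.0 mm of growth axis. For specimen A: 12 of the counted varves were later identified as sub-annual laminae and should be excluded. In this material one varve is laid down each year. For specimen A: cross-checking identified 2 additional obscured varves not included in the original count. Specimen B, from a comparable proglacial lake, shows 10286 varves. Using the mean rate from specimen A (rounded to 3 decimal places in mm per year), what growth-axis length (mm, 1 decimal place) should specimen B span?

Specimen A: true varve count = 15072 − 12 + 2 = 15062.
A: Mean rate = 2313.0 mm / 15062 years ≈ 0.154 mm/yr.
Length of B = 0.154 × 10286 = 1584.0 mm.

1584.0 mm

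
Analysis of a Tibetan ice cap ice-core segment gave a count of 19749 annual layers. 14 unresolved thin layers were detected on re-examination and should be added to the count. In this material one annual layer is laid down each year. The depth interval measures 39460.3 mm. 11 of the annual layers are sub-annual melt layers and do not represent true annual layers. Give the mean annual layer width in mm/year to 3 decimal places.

1.998 mm/year

Correcting the raw count gives 19749 − 11 + 14 = 19752 true annual layers.
Mean rate = 39460.3 mm / 19752 years ≈ 1.998 mm/year.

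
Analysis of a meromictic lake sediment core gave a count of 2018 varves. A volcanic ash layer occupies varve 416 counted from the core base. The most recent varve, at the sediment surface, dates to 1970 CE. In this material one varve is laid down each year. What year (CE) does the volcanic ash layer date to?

368 CE

Between varve 416 and the sediment surface there are 2018 − 416 = 1602 varves.
The varve at the sediment surface is 1970 CE, so the volcanic ash layer dates to 1970 − 1602 = 368 CE.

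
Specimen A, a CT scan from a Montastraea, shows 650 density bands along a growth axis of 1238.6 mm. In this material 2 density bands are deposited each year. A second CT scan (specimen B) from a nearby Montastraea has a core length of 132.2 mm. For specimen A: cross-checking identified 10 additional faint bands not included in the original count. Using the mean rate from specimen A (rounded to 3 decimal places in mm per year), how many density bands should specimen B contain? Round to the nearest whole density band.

Specimen A: true density band count = 650 + 10 = 660.
Specimen A: dividing by 2 density bands per year: 660 / 2 = 330 years.
A: Extension rate ≈ 1238.6 / 330 = 3.753 mm per year.
Specimen B: 132.2 mm / 3.753 mm per year = 35.23 years; at 2 density bands per year that is 35.23 × 2 ≈ 70 density bands.

70 density bands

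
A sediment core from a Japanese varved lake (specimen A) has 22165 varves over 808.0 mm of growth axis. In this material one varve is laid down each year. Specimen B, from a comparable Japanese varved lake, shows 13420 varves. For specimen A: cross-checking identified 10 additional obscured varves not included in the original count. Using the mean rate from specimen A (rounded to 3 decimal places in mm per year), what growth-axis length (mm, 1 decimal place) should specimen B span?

Specimen A: adjusted count: 22165 + 10 = 22175 varves.
A: Mean rate = 808.0 mm / 22175 years ≈ 0.036 mm per year.
B's length ≈ 0.036 × 13420 = 483.1 mm.

483.1 mm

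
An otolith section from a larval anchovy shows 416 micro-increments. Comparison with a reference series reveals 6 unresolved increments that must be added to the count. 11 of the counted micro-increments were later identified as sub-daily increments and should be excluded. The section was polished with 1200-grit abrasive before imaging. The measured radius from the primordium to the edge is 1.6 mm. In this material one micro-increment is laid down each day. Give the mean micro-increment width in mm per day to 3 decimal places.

0.004 mm per day

True micro-increment count = 416 − 11 + 6 = 411.
Extension rate ≈ 1.6 / 411 = 0.004 mm per day.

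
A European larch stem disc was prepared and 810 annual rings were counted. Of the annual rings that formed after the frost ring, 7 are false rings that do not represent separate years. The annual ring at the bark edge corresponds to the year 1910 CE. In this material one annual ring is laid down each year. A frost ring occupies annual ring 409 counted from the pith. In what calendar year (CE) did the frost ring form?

1516 CE

Between annual ring 409 and the bark edge there are 810 − 409 = 401 annual rings.
401 − 7 false = 394 true annual rings after the frost ring.
Counting back 394 years from 1910 CE places the frost ring in 1910 − 394 = 1516 CE.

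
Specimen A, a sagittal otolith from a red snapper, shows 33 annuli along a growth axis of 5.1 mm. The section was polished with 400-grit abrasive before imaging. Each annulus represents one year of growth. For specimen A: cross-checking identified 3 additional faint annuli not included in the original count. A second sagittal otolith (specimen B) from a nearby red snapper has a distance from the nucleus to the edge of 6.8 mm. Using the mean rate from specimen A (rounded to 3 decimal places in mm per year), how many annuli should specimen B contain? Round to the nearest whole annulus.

Specimen A: correcting the raw count gives 33 + 3 = 36 true annuli.
A: Extension rate ≈ 5.1 / 36 = 0.142 mm/year.
B spans 6.8 / 0.142 = 47.89 years ≈ 48 annuli.

48 annuli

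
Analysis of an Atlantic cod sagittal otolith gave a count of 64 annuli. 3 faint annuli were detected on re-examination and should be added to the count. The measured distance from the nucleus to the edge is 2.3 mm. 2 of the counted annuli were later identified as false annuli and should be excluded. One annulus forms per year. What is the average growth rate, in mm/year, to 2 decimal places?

0.04 mm/year

Adjusted count: 64 − 2 + 3 = 65 annuli.
Extension rate ≈ 2.3 / 65 = 0.04 mm/year.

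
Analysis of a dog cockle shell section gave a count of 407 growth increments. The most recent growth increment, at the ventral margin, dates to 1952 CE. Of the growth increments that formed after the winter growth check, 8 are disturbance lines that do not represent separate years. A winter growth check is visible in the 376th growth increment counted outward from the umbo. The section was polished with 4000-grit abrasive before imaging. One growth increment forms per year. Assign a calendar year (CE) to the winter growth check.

1929 CE

Between growth increment 376 and the ventral margin there are 407 − 376 = 31 growth increments.
Excluding 8 false growth increments: 31 − 8 = 23.
Counting back 23 years from 1952 CE places the winter growth check in 1952 − 23 = 1929 CE.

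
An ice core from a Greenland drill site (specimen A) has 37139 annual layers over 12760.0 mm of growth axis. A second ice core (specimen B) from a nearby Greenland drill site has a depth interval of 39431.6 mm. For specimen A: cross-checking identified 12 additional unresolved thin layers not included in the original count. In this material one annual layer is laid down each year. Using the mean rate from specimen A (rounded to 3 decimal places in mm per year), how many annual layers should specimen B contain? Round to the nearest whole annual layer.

Specimen A: adjusted count: 37139 + 12 = 37151 annual layers.
A: Mean rate = 12760.0 mm / 37151 years ≈ 0.343 mm/year.
For B, 39431.6 / 0.343 = 114960.93 years ≈ 114961 annual layers.

114961 annual layers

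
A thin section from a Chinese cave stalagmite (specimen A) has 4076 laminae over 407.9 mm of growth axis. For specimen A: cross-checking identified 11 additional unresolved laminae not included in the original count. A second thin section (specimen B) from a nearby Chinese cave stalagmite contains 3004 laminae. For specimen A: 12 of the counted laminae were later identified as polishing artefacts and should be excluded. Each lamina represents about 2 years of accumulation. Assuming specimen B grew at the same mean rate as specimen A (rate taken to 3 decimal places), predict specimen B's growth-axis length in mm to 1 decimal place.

Specimen A: true lamina count = 4076 − 12 + 11 = 4075.
Specimen A: 4075 laminae at 2 years each span 4075 × 2 = 8150 years.
A: 407.9 mm over 8150 years gives 407.9 / 8150 ≈ 0.050 mm/year.
Specimen B: multiplying by 2 years per lamina: 3004 × 2 = 6008 years. For B, 0.050 mm/year × 6008 years = 300.4 mm.

300.4 mm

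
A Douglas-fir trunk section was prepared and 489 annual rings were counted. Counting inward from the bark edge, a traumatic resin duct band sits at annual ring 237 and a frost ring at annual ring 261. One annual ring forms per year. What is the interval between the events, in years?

24 years

The two markers are separated by 261 − 237 = 24 annual rings.
That is 24 years at one annual ring per year.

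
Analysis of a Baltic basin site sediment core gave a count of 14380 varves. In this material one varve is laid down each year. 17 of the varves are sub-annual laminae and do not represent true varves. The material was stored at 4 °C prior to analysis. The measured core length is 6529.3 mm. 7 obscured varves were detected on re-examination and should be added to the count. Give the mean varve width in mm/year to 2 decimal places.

0.45 mm/year

After corrections the count is 14380 − 17 + 7 = 14370 varves.
Extension rate ≈ 6529.3 / 14370 = 0.45 mm/year.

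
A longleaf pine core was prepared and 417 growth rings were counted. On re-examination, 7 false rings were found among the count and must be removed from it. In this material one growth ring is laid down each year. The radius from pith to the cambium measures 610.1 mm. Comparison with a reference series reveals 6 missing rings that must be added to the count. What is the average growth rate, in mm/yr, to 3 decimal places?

1.467 mm/yr

Adjusted count: 417 − 7 + 6 = 416 growth rings.
Extension rate ≈ 610.1 / 416 = 1.467 mm/yr.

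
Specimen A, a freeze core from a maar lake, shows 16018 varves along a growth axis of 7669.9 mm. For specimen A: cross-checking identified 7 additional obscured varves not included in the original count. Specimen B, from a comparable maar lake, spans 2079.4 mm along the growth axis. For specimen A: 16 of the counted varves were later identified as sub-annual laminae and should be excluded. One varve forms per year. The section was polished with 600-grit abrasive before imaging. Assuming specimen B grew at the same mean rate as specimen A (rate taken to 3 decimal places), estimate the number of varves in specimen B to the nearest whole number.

4341 varves

Specimen A: adjusted count: 16018 − 16 + 7 = 16009 varves.
A: Mean rate = 7669.9 mm / 16009 years ≈ 0.479 mm/year.
For B, 2079.4 / 0.479 = 4341.13 years ≈ 4341 varves.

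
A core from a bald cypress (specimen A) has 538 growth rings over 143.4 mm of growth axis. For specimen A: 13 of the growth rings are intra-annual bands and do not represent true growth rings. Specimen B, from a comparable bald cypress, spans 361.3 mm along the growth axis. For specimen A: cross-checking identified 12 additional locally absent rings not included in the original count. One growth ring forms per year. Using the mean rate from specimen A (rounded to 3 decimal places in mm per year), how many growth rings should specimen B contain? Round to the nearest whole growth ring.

Specimen A: after corrections the count is 538 − 13 + 12 = 537 growth rings.
A: 143.4 mm over 537 years gives 143.4 / 537 ≈ 0.267 mm/yr.
Specimen B: 361.3 mm / 0.267 mm per year = 1353.18 years ≈ 1353 growth rings.

1353 growth rings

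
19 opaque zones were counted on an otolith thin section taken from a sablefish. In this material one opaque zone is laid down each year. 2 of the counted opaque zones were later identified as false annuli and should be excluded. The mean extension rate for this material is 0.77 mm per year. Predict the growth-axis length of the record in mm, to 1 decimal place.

13.1 mm

Adjusted count: 19 − 2 = 17 opaque zones.
Length ≈ 0.77 × 17 = 13.1 mm.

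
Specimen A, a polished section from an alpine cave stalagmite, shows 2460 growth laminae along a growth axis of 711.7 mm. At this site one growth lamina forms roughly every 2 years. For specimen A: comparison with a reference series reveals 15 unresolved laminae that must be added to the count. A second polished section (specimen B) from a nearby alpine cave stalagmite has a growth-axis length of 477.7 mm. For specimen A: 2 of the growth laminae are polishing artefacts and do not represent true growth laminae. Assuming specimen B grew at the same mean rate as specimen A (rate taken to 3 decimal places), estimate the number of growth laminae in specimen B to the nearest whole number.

Specimen A: correcting the raw count gives 2460 − 2 + 15 = 2473 true growth laminae.
Specimen A: multiplying by 2 years per growth lamina: 2473 × 2 = 4946 years.
A: Mean rate = 711.7 mm / 4946 years ≈ 0.144 mm per year.
Specimen B: 477.7 mm / 0.144 mm per year = 3317.36 years; at 2 years per growth lamina that is 3317.36 / 2 ≈ 1659 growth laminae.

1659 growth laminae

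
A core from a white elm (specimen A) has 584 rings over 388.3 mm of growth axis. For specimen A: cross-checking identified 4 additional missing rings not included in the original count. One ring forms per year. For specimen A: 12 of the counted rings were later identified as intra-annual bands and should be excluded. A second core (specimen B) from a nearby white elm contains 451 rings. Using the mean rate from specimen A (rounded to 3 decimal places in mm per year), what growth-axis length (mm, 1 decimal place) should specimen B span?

304.0 mm

Specimen A: correcting the raw count gives 584 − 12 + 4 = 576 true rings.
A: Extension rate ≈ 388.3 / 576 = 0.674 mm/yr.
For B, 0.674 mm/year × 451 years = 304.0 mm.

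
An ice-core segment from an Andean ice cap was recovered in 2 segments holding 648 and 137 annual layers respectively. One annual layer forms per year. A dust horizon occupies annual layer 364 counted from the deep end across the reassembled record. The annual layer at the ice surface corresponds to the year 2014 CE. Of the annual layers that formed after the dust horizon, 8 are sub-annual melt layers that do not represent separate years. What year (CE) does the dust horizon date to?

Total annual layers = 648 + 137 = 785.
Between annual layer 364 and the ice surface there are 785 − 364 = 421 annual layers.
421 − 8 false = 413 true annual layers after the dust horizon.
2014 − 413 = 1601 CE.

1601 CE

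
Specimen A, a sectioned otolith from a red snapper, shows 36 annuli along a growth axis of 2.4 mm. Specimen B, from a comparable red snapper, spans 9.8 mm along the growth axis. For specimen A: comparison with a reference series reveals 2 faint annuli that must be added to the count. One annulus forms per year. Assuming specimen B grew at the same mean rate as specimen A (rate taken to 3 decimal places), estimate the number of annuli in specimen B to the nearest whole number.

156 annuli

Specimen A: correcting the raw count gives 36 + 2 = 38 true annuli.
A: Mean rate = 2.4 mm / 38 years ≈ 0.063 mm/year.
For B, 9.8 / 0.063 = 155.56 years ≈ 156 annuli.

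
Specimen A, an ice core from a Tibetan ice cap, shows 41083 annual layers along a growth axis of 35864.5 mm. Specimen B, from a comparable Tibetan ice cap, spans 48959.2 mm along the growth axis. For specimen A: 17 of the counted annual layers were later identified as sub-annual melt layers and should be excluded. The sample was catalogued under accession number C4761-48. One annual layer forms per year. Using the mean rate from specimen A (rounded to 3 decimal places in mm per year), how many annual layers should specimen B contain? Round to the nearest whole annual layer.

Specimen A: adjusted count: 41083 − 17 = 41066 annual layers.
A: Mean rate = 35864.5 mm / 41066 years ≈ 0.873 mm/year.
B spans 48959.2 / 0.873 = 56081.56 years ≈ 56082 annual layers.

56082 annual layers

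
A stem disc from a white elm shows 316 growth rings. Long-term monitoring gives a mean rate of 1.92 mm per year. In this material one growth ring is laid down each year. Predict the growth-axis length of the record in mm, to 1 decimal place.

The record spans 316 years at 1.92 mm per year.
Predicted length = 1.92 mm/year × 316 years = 606.7 mm.

606.7 mm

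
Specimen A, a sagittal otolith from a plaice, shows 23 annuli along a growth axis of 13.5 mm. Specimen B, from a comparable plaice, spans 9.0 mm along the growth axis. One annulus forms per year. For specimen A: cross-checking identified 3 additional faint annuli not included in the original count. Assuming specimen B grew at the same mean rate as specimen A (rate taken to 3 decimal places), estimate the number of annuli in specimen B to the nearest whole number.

Specimen A: adjusted count: 23 + 3 = 26 annuli.
A: Mean rate = 13.5 mm / 26 years ≈ 0.519 mm per year.
B spans 9.0 / 0.519 = 17.34 years ≈ 17 annuli.

17 annuli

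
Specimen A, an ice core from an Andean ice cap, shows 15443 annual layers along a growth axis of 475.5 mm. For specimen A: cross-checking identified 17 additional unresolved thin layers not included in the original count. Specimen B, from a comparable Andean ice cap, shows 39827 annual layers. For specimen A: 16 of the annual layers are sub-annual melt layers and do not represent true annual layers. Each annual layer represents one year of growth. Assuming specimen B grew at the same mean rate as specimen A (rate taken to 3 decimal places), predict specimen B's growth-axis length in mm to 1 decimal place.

Specimen A: correcting the raw count gives 15443 − 16 + 17 = 15444 true annual layers.
A: 475.5 mm over 15444 years gives 475.5 / 15444 ≈ 0.031 mm/yr.
Length of B = 0.031 × 39827 = 1234.6 mm.

1234.6 mm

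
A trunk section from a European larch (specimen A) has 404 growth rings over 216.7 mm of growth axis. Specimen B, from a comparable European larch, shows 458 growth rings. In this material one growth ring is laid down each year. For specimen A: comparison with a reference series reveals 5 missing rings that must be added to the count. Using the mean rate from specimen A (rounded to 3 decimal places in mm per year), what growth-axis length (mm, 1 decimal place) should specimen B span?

Specimen A: correcting the raw count gives 404 + 5 = 409 true growth rings.
A: Mean rate = 216.7 mm / 409 years ≈ 0.530 mm/yr.
For B, 0.530 mm/year × 458 years = 242.7 mm.

242.7 mm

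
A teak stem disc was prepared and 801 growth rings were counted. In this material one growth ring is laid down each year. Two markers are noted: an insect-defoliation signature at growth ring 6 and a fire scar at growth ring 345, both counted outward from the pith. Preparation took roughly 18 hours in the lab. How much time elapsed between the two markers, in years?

339 years

Separation: 345 − 6 = 339 growth rings.
One growth ring per year makes the interval 339 years.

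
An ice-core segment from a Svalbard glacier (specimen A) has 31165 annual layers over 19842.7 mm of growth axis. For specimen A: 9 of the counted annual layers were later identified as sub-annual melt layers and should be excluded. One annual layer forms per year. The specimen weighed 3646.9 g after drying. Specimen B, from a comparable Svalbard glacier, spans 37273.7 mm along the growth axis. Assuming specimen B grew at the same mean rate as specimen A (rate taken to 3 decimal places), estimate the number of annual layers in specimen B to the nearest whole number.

58514 annual layers

Specimen A: after corrections the count is 31165 − 9 = 31156 annual layers.
A: Extension rate ≈ 19842.7 / 31156 = 0.637 mm/yr.
B spans 37273.7 / 0.637 = 58514.44 years ≈ 58514 annual layers.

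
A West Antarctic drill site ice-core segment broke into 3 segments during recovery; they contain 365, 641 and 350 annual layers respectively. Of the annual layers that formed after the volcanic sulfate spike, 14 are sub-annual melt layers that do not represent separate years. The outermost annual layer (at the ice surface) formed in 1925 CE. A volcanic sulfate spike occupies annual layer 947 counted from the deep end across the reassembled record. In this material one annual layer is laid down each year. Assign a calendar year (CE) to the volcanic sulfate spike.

Total annual layers = 365 + 641 + 350 = 1356.
1356 − 947 = 409 annual layers lie beyond the volcanic sulfate spike toward the ice surface.
Removing the 14 false annual layers leaves 409 − 14 = 395 true annual layers beyond the volcanic sulfate spike.
Counting back 395 years from 1925 CE places the volcanic sulfate spike in 1925 − 395 = 1530 CE.

1530 CE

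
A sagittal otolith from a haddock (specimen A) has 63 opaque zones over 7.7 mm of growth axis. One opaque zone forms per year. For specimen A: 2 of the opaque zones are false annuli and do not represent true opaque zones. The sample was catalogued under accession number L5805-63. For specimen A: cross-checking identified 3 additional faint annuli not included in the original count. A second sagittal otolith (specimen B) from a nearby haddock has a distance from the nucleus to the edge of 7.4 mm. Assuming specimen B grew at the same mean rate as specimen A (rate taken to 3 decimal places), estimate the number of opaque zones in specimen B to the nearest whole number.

62 opaque zones

Specimen A: adjusted count: 63 − 2 + 3 = 64 opaque zones.
A: Mean rate = 7.7 mm / 64 years ≈ 0.120 mm per year.
For B, 7.4 / 0.120 = 61.67 years ≈ 62 opaque zones.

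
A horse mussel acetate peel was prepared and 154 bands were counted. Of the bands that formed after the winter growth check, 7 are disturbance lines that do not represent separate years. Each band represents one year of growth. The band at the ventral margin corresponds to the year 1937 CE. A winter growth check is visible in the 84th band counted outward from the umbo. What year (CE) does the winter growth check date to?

Between band 84 and the ventral margin there are 154 − 84 = 70 bands.
Excluding 7 false bands: 70 − 7 = 63.
Counting back 63 years from 1937 CE places the winter growth check in 1937 − 63 = 1874 CE.

1874 CE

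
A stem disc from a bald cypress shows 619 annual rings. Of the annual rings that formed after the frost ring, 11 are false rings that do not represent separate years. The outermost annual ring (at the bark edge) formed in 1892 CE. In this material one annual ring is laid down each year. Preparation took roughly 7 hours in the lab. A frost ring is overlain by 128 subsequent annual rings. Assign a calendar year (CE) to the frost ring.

1775 CE

128 annual rings formed after the frost ring.
128 − 11 false = 117 true annual rings after the frost ring.
The annual ring at the bark edge is 1892 CE, so the frost ring dates to 1892 − 117 = 1775 CE.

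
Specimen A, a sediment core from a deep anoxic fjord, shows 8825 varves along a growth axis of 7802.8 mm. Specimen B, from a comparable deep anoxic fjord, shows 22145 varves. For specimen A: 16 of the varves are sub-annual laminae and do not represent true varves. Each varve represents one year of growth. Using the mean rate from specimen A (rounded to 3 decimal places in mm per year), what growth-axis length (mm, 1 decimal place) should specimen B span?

Specimen A: after corrections the count is 8825 − 16 = 8809 varves.
A: 7802.8 mm over 8809 years gives 7802.8 / 8809 ≈ 0.886 mm/year.
Length of B = 0.886 × 22145 = 19620.5 mm.

19620.5 mm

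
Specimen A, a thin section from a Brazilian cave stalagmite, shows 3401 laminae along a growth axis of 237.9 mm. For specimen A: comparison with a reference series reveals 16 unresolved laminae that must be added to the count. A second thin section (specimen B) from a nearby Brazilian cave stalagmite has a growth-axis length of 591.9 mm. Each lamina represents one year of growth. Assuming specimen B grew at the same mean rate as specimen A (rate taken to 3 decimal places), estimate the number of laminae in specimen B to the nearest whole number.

Specimen A: correcting the raw count gives 3401 + 16 = 3417 true laminae.
A: Extension rate ≈ 237.9 / 3417 = 0.070 mm/year.
Specimen B: 591.9 mm / 0.070 mm per year = 8455.71 years ≈ 8456 laminae.

8456 laminae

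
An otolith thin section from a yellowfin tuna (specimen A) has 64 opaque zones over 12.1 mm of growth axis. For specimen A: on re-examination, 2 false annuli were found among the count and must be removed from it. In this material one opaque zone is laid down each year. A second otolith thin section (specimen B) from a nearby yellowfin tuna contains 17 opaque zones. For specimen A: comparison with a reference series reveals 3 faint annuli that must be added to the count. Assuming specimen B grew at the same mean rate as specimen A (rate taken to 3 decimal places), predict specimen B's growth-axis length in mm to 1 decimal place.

3.2 mm

Specimen A: adjusted count: 64 − 2 + 3 = 65 opaque zones.
A: Extension rate ≈ 12.1 / 65 = 0.186 mm/yr.
B's length ≈ 0.186 × 17 = 3.2 mm.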